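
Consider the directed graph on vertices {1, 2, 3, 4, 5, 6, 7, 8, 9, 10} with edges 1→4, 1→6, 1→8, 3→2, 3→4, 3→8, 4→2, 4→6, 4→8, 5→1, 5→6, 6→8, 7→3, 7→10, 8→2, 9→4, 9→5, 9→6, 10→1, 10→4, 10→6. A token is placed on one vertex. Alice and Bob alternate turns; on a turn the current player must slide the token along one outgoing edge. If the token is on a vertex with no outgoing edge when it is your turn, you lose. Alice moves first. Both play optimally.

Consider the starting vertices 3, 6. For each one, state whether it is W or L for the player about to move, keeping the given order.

Use the standard recursion: the mover loses at a terminal position; elsewhere, the mover wins exactly when some move hands the opponent an L position.
Every edge goes from a vertex to one that appears earlier in the order 2, 8, 6, 4, 1, 10, 3, 5, 7, 9, so processing vertices in that order labels each vertex after all of its successors.
2: no outgoing edge → L
8: reaches L-position 2 → W
6: only reaches 8(W), which is W → L
4: reaches L-position 6 → W
1: reaches L-position 6 → W
10: reaches L-position 6 → W
3: reaches L-position 2 → W
5: reaches L-position 6 → W
7: only reaches 3(W), 10(W), all W → L
9: reaches L-position 6 → W

3: W, 6: L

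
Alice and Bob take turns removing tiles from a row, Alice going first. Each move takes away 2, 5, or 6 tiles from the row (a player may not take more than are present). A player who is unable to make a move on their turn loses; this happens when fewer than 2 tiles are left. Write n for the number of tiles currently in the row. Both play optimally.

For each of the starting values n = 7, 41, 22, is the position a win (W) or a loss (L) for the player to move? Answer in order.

Work bottom-up. With no move the player to move loses. Otherwise the position is W if at least one move leads to an L position for the opponent, and L if every move leads to a W.
n=0: no move → L
n=1: no move → L
n=2: reaches L-position 0 → W
n=3: reaches L-position 1 → W
n=4: only reaches 2(W), which is W → L
n=5: reaches L-position 0 → W
n=6: reaches L-position 4 → W
n=7: reaches L-position 1 → W
n=8: only reaches 6(W), 3(W), 2(W), all W → L
n=9: reaches L-position 4 → W
n=10: reaches L-position 8 → W
n=11: only reaches 9(W), 6(W), 5(W), all W → L
n=12: only reaches 10(W), 7(W), 6(W), all W → L
n=13: reaches L-position 11 → W
n=14: reaches L-position 12 → W
n=15: only reaches 13(W), 10(W), 9(W), all W → L
n=16: reaches L-position 11 → W
n=17: reaches L-position 15 → W
n=18: reaches L-position 12 → W
n=19: only reaches 17(W), 14(W), 13(W), all W → L
n=20: reaches L-position 15 → W
n=21: reaches L-position 19 → W
n=22: only reaches 20(W), 17(W), 16(W), all W → L
n=23: only reaches 21(W), 18(W), 17(W), all W → L
n=24: reaches L-position 22 → W
n=25: reaches L-position 23 → W
n=26: only reaches 24(W), 21(W), 20(W), all W → L
n=27: reaches L-position 22 → W
n=28: reaches L-position 26 → W
n=29: reaches L-position 23 → W
n=30: only reaches 28(W), 25(W), 24(W), all W → L
n=31: reaches L-position 26 → W
n=32: reaches L-position 30 → W
n=33: only reaches 31(W), 28(W), 27(W), all W → L
n=34: only reaches 32(W), 29(W), 28(W), all W → L
n=35: reaches L-position 33 → W
n=36: reaches L-position 34 → W
n=37: only reaches 35(W), 32(W), 31(W), all W → L
n=38: reaches L-position 33 → W
n=39: reaches L-position 37 → W
n=40: reaches L-position 34 → W
n=41: only reaches 39(W), 36(W), 35(W), all W → L

7: W, 41: L, 22: L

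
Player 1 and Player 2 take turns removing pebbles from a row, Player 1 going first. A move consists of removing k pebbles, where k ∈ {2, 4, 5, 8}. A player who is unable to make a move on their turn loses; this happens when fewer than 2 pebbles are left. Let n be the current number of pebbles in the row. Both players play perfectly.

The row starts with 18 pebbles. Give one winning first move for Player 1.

Remove 2, leaving 16.

Work bottom-up. With no move the player to move loses. Otherwise the position is W if at least one move leads to an L position for the opponent, and L if every move leads to a W.
n=0: no move → L
n=1: no move → L
n=2: →0(L), so W
n=3: →1(L), so W
n=4: →0(L), so W
n=5: →1(L), so W
n=6: →1(L), so W
n=7: →5(W), 3(W), 2(W) — all W, so L
n=8: →0(L), so W
n=9: →7(L), so W
n=10: →8(W), 6(W), 5(W), 2(W) — all W, so L
n=11: →7(L), so W
n=12: →10(L), so W
n=13: →11(W), 9(W), 8(W), 5(W) — all W, so L
n=14: →10(L), so W
n=15: →13(L), so W
n=16: →14(W), 12(W), 11(W), 8(W) — all W, so L
n=17: →13(L), so W
n=18: →16(L), so W
From 18, the L positions reachable in one move are: 16, 13, 10. Any move reaching one of these is winning.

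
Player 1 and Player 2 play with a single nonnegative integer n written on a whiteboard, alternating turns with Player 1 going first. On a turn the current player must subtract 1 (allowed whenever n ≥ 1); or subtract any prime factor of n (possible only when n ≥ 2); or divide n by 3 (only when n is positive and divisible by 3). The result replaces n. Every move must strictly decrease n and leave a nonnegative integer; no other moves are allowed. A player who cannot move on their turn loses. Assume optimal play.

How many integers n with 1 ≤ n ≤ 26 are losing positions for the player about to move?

Positions with no move are L. A position that does have a move is losing for the player to move precisely when every available move leads to a winning position for the opponent. Fill in the labels:
n=0: no move → L
n=1: W (go to 0, an L position)
n=2: W (go to 0, an L position)
n=3: W (go to 0, an L position)
n=4: L (options 2(W), 3(W) are all W)
n=5: W (go to 0, an L position)
n=6: W (go to 4, an L position)
n=7: W (go to 0, an L position)
n=8: L (options 6(W), 7(W) are all W)
n=9: W (go to 8, an L position)
n=10: W (go to 8, an L position)
n=11: W (go to 0, an L position)
n=12: W (go to 4, an L position)
n=13: W (go to 0, an L position)
n=14: L (options 7(W), 12(W), 13(W) are all W)
n=15: W (go to 14, an L position)
n=16: W (go to 14, an L position)
n=17: W (go to 0, an L position)
n=18: L (options 6(W), 15(W), 16(W), 17(W) are all W)
n=19: W (go to 0, an L position)
n=20: W (go to 18, an L position)
n=21: W (go to 14, an L position)
n=22: L (options 11(W), 20(W), 21(W) are all W)
n=23: W (go to 0, an L position)
n=24: W (go to 8, an L position)
n=25: L (options 20(W), 24(W) are all W)
n=26: W (go to 25, an L position)
L entries with 1 ≤ n ≤ 26 (n=0 is outside the asked range and is not counted): n = 4, 8, 14, 18, 22, 25; that makes 6.

6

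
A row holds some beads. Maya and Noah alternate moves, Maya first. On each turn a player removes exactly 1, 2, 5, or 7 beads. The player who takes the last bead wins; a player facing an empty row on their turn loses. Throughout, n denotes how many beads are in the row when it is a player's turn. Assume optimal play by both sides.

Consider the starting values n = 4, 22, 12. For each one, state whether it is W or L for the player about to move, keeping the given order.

Label each position W (a win for the player to move) or L (a loss). A position with no legal move is L; any other position is W exactly when some move reaches an L, and L when every move reaches a W.
n=0: no move → L
n=1: →0(L), so W
n=2: →0(L), so W
n=3: →2(W), 1(W) — all W, so L
n=4: →3(L), so W
n=5: →3(L), so W
n=6: →5(W), 4(W), 1(W) — all W, so L
n=7: →6(L), so W
n=8: →6(L), so W
n=9: →8(W), 7(W), 4(W), 2(W) — all W, so L
n=10: →9(L), so W
n=11: →9(L), so W
n=12: →11(W), 10(W), 7(W), 5(W) — all W, so L
n=13: →12(L), so W
n=14: →12(L), so W
n=15: →14(W), 13(W), 10(W), 8(W) — all W, so L
n=16: →15(L), so W
n=17: →15(L), so W
n=18: →17(W), 16(W), 13(W), 11(W) — all W, so L
n=19: →18(L), so W
n=20: →18(L), so W
n=21: →20(W), 19(W), 16(W), 14(W) — all W, so L
n=22: →21(L), so W

4: W, 22: W, 12: L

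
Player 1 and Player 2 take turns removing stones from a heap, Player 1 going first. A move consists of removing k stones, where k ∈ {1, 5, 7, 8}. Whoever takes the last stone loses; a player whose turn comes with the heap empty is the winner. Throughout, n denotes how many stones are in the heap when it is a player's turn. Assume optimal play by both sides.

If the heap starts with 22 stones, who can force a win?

Build the W/L table. Terminal = W. A non-terminal position is W if it has a move to some L; otherwise it is L.
n=0: no move; the opponent has just taken the last stone and therefore loses → W
n=1: the only move is to 0(W), a W ⇒ L
n=2: can move to 1, which is L ⇒ W
n=3: the only move is to 2(W), a W ⇒ L
n=4: can move to 3, which is L ⇒ W
n=5: moves to 4(W), 0(W); every one is W ⇒ L
n=6: can move to 5, which is L ⇒ W
n=7: moves to 6(W), 2(W), 0(W); every one is W ⇒ L
n=8: can move to 7, which is L ⇒ W
n=9: can move to 1, which is L ⇒ W
n=10: can move to 5, which is L ⇒ W
n=11: can move to 3, which is L ⇒ W
n=12: can move to 7, which is L ⇒ W
n=13: can move to 5, which is L ⇒ W
n=14: can move to 7, which is L ⇒ W
n=15: can move to 7, which is L ⇒ W
n=16: moves to 15(W), 11(W), 9(W), 8(W); every one is W ⇒ L
n=17: can move to 16, which is L ⇒ W
n=18: moves to 17(W), 13(W), 11(W), 10(W); every one is W ⇒ L
n=19: can move to 18, which is L ⇒ W
n=20: moves to 19(W), 15(W), 13(W), 12(W); every one is W ⇒ L
n=21: can move to 20, which is L ⇒ W
n=22: moves to 21(W), 17(W), 15(W), 14(W); every one is W ⇒ L
Every move from 22 reaches a W position, so the mover loses.

Player 2 wins.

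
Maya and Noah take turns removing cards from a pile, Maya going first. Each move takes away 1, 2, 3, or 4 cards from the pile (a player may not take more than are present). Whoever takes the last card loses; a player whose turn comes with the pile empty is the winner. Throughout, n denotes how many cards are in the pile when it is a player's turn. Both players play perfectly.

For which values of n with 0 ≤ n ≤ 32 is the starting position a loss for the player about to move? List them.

1, 6, 11, 16, 21, 26, 31

Compute win/loss labels from the base case upward. A position with no move is W. Any other position is W if it can reach an L in one move, else L.
n=0: no move; the opponent has just taken the last card and therefore loses → W
n=1: →0(W) only, which is W, so L
n=2: →1(L), so W
n=3: →1(L), so W
n=4: →1(L), so W
n=5: →1(L), so W
n=6: →5(W), 4(W), 3(W), 2(W) — all W, so L
n=7: →6(L), so W
n=8: →6(L), so W
n=9: →6(L), so W
n=10: →6(L), so W
n=11: →10(W), 9(W), 8(W), 7(W) — all W, so L
n=12: →11(L), so W
n=13: →11(L), so W
n=14: →11(L), so W
n=15: →11(L), so W
n=16: →15(W), 14(W), 13(W), 12(W) — all W, so L
n=17: →16(L), so W
n=18: →16(L), so W
n=19: →16(L), so W
n=20: →16(L), so W
n=21: →20(W), 19(W), 18(W), 17(W) — all W, so L
n=22: →21(L), so W
n=23: →21(L), so W
n=24: →21(L), so W
n=25: →21(L), so W
n=26: →25(W), 24(W), 23(W), 22(W) — all W, so L
n=27: →26(L), so W
n=28: →26(L), so W
n=29: →26(L), so W
n=30: →26(L), so W
n=31: →30(W), 29(W), 28(W), 27(W) — all W, so L
n=32: →31(L), so W
The losing starting values of n are exactly the entries labelled L in this table (7 of them).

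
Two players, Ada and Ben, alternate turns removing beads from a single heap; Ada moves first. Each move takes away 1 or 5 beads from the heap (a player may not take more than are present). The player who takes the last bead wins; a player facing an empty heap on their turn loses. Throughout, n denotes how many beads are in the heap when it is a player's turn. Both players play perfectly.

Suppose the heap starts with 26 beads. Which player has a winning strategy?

Ben wins.

Work bottom-up. With no move the player to move loses. Otherwise the position is W if at least one move leads to an L position for the opponent, and L if every move leads to a W.
n=0: no move → L
n=1: can move to 0, which is L ⇒ W
n=2: the only move is to 1(W), a W ⇒ L
n=3: can move to 2, which is L ⇒ W
n=4: the only move is to 3(W), a W ⇒ L
n=5: can move to 4, which is L ⇒ W
n=6: moves to 5(W), 1(W); every one is W ⇒ L
n=7: can move to 6, which is L ⇒ W
n=8: moves to 7(W), 3(W); every one is W ⇒ L
n=9: can move to 8, which is L ⇒ W
n=10: moves to 9(W), 5(W); every one is W ⇒ L
n=11: can move to 10, which is L ⇒ W
n=12: moves to 11(W), 7(W); every one is W ⇒ L
n=13: can move to 12, which is L ⇒ W
n=14: moves to 13(W), 9(W); every one is W ⇒ L
n=15: can move to 14, which is L ⇒ W
n=16: moves to 15(W), 11(W); every one is W ⇒ L
n=17: can move to 16, which is L ⇒ W
n=18: moves to 17(W), 13(W); every one is W ⇒ L
n=19: can move to 18, which is L ⇒ W
n=20: moves to 19(W), 15(W); every one is W ⇒ L
n=21: can move to 20, which is L ⇒ W
n=22: moves to 21(W), 17(W); every one is W ⇒ L
n=23: can move to 22, which is L ⇒ W
n=24: moves to 23(W), 19(W); every one is W ⇒ L
n=25: can move to 24, which is L ⇒ W
n=26: moves to 25(W), 21(W); every one is W ⇒ L
Every move from 26 reaches a W position, so the mover loses.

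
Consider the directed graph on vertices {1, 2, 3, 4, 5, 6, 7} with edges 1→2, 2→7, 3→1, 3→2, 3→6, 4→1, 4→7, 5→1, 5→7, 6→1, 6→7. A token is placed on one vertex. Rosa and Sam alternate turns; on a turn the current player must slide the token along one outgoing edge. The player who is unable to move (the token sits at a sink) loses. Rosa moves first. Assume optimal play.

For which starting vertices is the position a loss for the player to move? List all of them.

1, 7

Compute win/loss labels from the base case upward. A position with no move is L. Any other position is W if it can reach an L in one move, else L.
Every edge goes from a vertex to one that appears earlier in the order 7, 2, 1, 6, 3, 5, 4, so processing vertices in that order labels each vertex after all of its successors.
7: no outgoing edge → L
2: reaches L-position 7 → W
1: only reaches 2(W), which is W → L
6: reaches L-position 1 → W
3: reaches L-position 1 → W
5: reaches L-position 1 → W
4: reaches L-position 1 → W
Reading off the rows marked L gives the requested list; there are 2 such vertices.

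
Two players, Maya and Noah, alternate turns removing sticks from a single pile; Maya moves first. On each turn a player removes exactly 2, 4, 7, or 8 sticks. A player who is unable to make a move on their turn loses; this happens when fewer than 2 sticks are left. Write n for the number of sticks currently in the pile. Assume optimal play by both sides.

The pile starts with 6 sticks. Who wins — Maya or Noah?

Use the standard recursion: the mover loses at a terminal position; elsewhere, the mover wins exactly when some move hands the opponent an L position.
n=0: no move → L
n=1: no move → L
n=2: can move to 0, which is L ⇒ W
n=3: can move to 1, which is L ⇒ W
n=4: can move to 0, which is L ⇒ W
n=5: can move to 1, which is L ⇒ W
n=6: moves to 4(W), 2(W); every one is W ⇒ L
The starting position 6 is L: whatever Maya does, the opponent receives a W position.

Noah wins.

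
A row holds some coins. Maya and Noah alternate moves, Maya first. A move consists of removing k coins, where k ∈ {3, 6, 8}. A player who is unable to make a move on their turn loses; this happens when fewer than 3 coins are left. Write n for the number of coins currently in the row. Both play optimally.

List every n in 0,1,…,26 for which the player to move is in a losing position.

Compute win/loss labels from the base case upward. A position with no move is L. Any other position is W if it can reach an L in one move, else L.
n=0: no move → L
n=1: no move → L
n=2: no move → L
n=3: →0(L), so W
n=4: →1(L), so W
n=5: →2(L), so W
n=6: →0(L), so W
n=7: →1(L), so W
n=8: →2(L), so W
n=9: →1(L), so W
n=10: →2(L), so W
n=11: →8(W), 5(W), 3(W) — all W, so L
n=12: →9(W), 6(W), 4(W) — all W, so L
n=13: →10(W), 7(W), 5(W) — all W, so L
n=14: →11(L), so W
n=15: →12(L), so W
n=16: →13(L), so W
n=17: →11(L), so W
n=18: →12(L), so W
n=19: →13(L), so W
n=20: →12(L), so W
n=21: →13(L), so W
n=22: →19(W), 16(W), 14(W) — all W, so L
n=23: →20(W), 17(W), 15(W) — all W, so L
n=24: →21(W), 18(W), 16(W) — all W, so L
n=25: →22(L), so W
n=26: →23(L), so W
The losing starting values of n are exactly the entries labelled L in this table (9 of them).

0, 1, 2, 11, 12, 13, 22, 23, 24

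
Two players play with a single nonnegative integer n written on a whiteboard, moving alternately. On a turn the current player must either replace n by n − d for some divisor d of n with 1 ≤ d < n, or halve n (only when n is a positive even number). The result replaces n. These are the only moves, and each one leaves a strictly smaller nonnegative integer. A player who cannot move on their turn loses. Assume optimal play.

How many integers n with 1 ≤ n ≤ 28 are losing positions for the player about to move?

14

Build the W/L table. Terminal = L. A non-terminal position is W if it has a move to some L; otherwise it is L.
n=0: no move → L
n=1: no move → L
n=2: →1(L), so W
n=3: →2(W) only, which is W, so L
n=4: →3(L), so W
n=5: →4(W) only, which is W, so L
n=6: →3(L), so W
n=7: →6(W) only, which is W, so L
n=8: →7(L), so W
n=9: →6(W), 8(W) — all W, so L
n=10: →5(L), so W
n=11: →10(W) only, which is W, so L
n=12: →9(L), so W
n=13: →12(W) only, which is W, so L
n=14: →7(L), so W
n=15: →10(W), 12(W), 14(W) — all W, so L
n=16: →15(L), so W
n=17: →16(W) only, which is W, so L
n=18: →9(L), so W
n=19: →18(W) only, which is W, so L
n=20: →15(L), so W
n=21: →14(W), 18(W), 20(W) — all W, so L
n=22: →11(L), so W
n=23: →22(W) only, which is W, so L
n=24: →21(L), so W
n=25: →20(W), 24(W) — all W, so L
n=26: →13(L), so W
n=27: →18(W), 24(W), 26(W) — all W, so L
n=28: →21(L), so W
L entries with 1 ≤ n ≤ 28 (n=0 is outside the asked range and is not counted): n = 1, 3, 5, 7, 9, 11, 13, 15, 17, 19, 21, 23, 25, 27; that makes 14.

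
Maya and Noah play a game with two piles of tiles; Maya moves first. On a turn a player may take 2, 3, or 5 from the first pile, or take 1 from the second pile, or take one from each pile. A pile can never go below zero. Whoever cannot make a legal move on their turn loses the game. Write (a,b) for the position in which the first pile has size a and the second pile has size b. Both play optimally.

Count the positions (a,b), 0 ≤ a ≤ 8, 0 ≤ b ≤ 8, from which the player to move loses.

28

Classify positions by backward induction: terminal positions (no move available) are L. From any other position, the mover wins iff some move reaches an L.
Every move lowers a or b (never raises either), so fill the grid row by row in increasing a, and left to right within a row: each cell's successors are then already labelled.
      b=0  b=1  b=2  b=3  b=4  b=5  b=6  b=7  b=8
a=0:    L    W    L    W    L    W    L    W    L
a=1:    L    W    L    W    L    W    L    W    L
a=2:    W    W    W    W    W    W    W    W    W
a=3:    W    L    W    L    W    L    W    L    W
a=4:    W    L    W    L    W    L    W    L    W
a=5:    W    W    W    W    W    W    W    W    W
a=6:    W    W    W    W    W    W    W    W    W
a=7:    L    W    L    W    L    W    L    W    L
a=8:    L    W    L    W    L    W    L    W    L
Cells with no legal move (terminal, hence L): (0,0), (1,0).
The remaining L cells, each justified by listing all of its moves:
(0,2): →(0,1)(W) only, which is W, so L
(0,4): →(0,3)(W) only, which is W, so L
(0,6): →(0,5)(W) only, which is W, so L
(0,8): →(0,7)(W) only, which is W, so L
(1,2): →(1,1)(W), (0,1)(W) — all W, so L
(1,4): →(1,3)(W), (0,3)(W) — all W, so L
(1,6): →(1,5)(W), (0,5)(W) — all W, so L
(1,8): →(1,7)(W), (0,7)(W) — all W, so L
(3,1): →(1,1)(W), (0,1)(W), (3,0)(W), (2,0)(W) — all W, so L
(3,3): →(1,3)(W), (0,3)(W), (3,2)(W), (2,2)(W) — all W, so L
(3,5): →(1,5)(W), (0,5)(W), (3,4)(W), (2,4)(W) — all W, so L
(3,7): →(1,7)(W), (0,7)(W), (3,6)(W), (2,6)(W) — all W, so L
(4,1): →(2,1)(W), (1,1)(W), (4,0)(W), (3,0)(W) — all W, so L
(4,3): →(2,3)(W), (1,3)(W), (4,2)(W), (3,2)(W) — all W, so L
(4,5): →(2,5)(W), (1,5)(W), (4,4)(W), (3,4)(W) — all W, so L
(4,7): →(2,7)(W), (1,7)(W), (4,6)(W), (3,6)(W) — all W, so L
(7,0): →(5,0)(W), (4,0)(W), (2,0)(W) — all W, so L
(7,2): →(5,2)(W), (4,2)(W), (2,2)(W), (7,1)(W), (6,1)(W) — all W, so L
(7,4): →(5,4)(W), (4,4)(W), (2,4)(W), (7,3)(W), (6,3)(W) — all W, so L
(7,6): →(5,6)(W), (4,6)(W), (2,6)(W), (7,5)(W), (6,5)(W) — all W, so L
(7,8): →(5,8)(W), (4,8)(W), (2,8)(W), (7,7)(W), (6,7)(W) — all W, so L
(8,0): →(6,0)(W), (5,0)(W), (3,0)(W) — all W, so L
(8,2): →(6,2)(W), (5,2)(W), (3,2)(W), (8,1)(W), (7,1)(W) — all W, so L
(8,4): →(6,4)(W), (5,4)(W), (3,4)(W), (8,3)(W), (7,3)(W) — all W, so L
(8,6): →(6,6)(W), (5,6)(W), (3,6)(W), (8,5)(W), (7,5)(W) — all W, so L
(8,8): →(6,8)(W), (5,8)(W), (3,8)(W), (8,7)(W), (7,7)(W) — all W, so L
Every other cell has at least one move into one of the L cells above, so it is W.
L cells per row: a=0: 5, a=1: 5, a=2: 0, a=3: 4, a=4: 4, a=5: 0, a=6: 0, a=7: 5, a=8: 5; total 28.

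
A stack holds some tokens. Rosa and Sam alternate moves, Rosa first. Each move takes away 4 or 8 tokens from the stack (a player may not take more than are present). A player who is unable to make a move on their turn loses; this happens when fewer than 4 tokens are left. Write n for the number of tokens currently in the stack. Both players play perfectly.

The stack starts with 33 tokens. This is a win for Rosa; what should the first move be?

Remove 8, leaving 25.

Compute win/loss labels from the base case upward. A position with no move is L. Any other position is W if it can reach an L in one move, else L.
n=0: no move → L
n=1: no move → L
n=2: no move → L
n=3: no move → L
n=4: reaches L-position 0 → W
n=5: reaches L-position 1 → W
n=6: reaches L-position 2 → W
n=7: reaches L-position 3 → W
n=8: reaches L-position 0 → W
n=9: reaches L-position 1 → W
n=10: reaches L-position 2 → W
n=11: reaches L-position 3 → W
n=12: only reaches 8(W), 4(W), all W → L
n=13: only reaches 9(W), 5(W), all W → L
n=14: only reaches 10(W), 6(W), all W → L
n=15: only reaches 11(W), 7(W), all W → L
n=16: reaches L-position 12 → W
n=17: reaches L-position 13 → W
n=18: reaches L-position 14 → W
n=19: reaches L-position 15 → W
n=20: reaches L-position 12 → W
n=21: reaches L-position 13 → W
n=22: reaches L-position 14 → W
n=23: reaches L-position 15 → W
n=24: only reaches 20(W), 16(W), all W → L
n=25: only reaches 21(W), 17(W), all W → L
n=26: only reaches 22(W), 18(W), all W → L
n=27: only reaches 23(W), 19(W), all W → L
n=28: reaches L-position 24 → W
n=29: reaches L-position 25 → W
n=30: reaches L-position 26 → W
n=31: reaches L-position 27 → W
n=32: reaches L-position 24 → W
n=33: reaches L-position 25 → W
From 33, the L positions reachable in one move are: 25.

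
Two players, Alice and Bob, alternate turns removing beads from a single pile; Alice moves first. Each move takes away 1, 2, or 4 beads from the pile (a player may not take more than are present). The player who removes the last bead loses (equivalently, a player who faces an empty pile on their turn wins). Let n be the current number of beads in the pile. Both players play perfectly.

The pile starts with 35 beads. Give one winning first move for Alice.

Remove 1, leaving 34.

Use the standard recursion: the mover wins at a terminal position; elsewhere, the mover wins exactly when some move hands the opponent an L position.
n=0: no move; the opponent has just taken the last bead and therefore loses → W
n=1: L (sole option 0(W) is W)
n=2: W (go to 1, an L position)
n=3: W (go to 1, an L position)
n=4: L (options 3(W), 2(W), 0(W) are all W)
n=5: W (go to 4, an L position)
n=6: W (go to 4, an L position)
n=7: L (options 6(W), 5(W), 3(W) are all W)
n=8: W (go to 7, an L position)
n=9: W (go to 7, an L position)
n=10: L (options 9(W), 8(W), 6(W) are all W)
n=11: W (go to 10, an L position)
n=12: W (go to 10, an L position)
n=13: L (options 12(W), 11(W), 9(W) are all W)
n=14: W (go to 13, an L position)
n=15: W (go to 13, an L position)
n=16: L (options 15(W), 14(W), 12(W) are all W)
n=17: W (go to 16, an L position)
n=18: W (go to 16, an L position)
n=19: L (options 18(W), 17(W), 15(W) are all W)
n=20: W (go to 19, an L position)
n=21: W (go to 19, an L position)
n=22: L (options 21(W), 20(W), 18(W) are all W)
n=23: W (go to 22, an L position)
n=24: W (go to 22, an L position)
n=25: L (options 24(W), 23(W), 21(W) are all W)
n=26: W (go to 25, an L position)
n=27: W (go to 25, an L position)
n=28: L (options 27(W), 26(W), 24(W) are all W)
n=29: W (go to 28, an L position)
n=30: W (go to 28, an L position)
n=31: L (options 30(W), 29(W), 27(W) are all W)
n=32: W (go to 31, an L position)
n=33: W (go to 31, an L position)
n=34: L (options 33(W), 32(W), 30(W) are all W)
n=35: W (go to 34, an L position)
From 35, the L positions reachable in one move are: 34, 31. Any move reaching one of these is winning.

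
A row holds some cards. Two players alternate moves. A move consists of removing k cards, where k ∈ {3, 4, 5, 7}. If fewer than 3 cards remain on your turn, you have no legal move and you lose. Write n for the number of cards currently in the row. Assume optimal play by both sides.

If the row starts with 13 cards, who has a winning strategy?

Use the standard recursion: the mover loses at a terminal position; elsewhere, the mover wins exactly when some move hands the opponent an L position.
n=0: no move → L
n=1: no move → L
n=2: no move → L
n=3: →0(L), so W
n=4: →1(L), so W
n=5: →2(L), so W
n=6: →2(L), so W
n=7: →2(L), so W
n=8: →1(L), so W
n=9: →2(L), so W
n=10: →7(W), 6(W), 5(W), 3(W) — all W, so L
n=11: →8(W), 7(W), 6(W), 4(W) — all W, so L
n=12: →9(W), 8(W), 7(W), 5(W) — all W, so L
n=13: →10(L), so W
From 13 the player to move can remove 3, leaving 10, reaching an L position.

The first player wins.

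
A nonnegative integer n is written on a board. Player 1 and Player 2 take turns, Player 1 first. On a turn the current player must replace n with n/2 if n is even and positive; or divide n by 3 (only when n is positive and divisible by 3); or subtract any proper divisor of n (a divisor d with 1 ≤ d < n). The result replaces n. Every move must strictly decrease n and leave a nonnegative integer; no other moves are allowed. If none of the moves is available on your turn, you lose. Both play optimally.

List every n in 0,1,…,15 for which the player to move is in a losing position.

Positions with no move are L. A position that does have a move is losing for the player to move precisely when every available move leads to a winning position for the opponent. Fill in the labels:
n=0: no move → L
n=1: no move → L
n=2: W (go to 1, an L position)
n=3: W (go to 1, an L position)
n=4: L (options 2(W), 3(W) are all W)
n=5: W (go to 4, an L position)
n=6: W (go to 4, an L position)
n=7: L (sole option 6(W) is W)
n=8: W (go to 4, an L position)
n=9: L (options 3(W), 6(W), 8(W) are all W)
n=10: W (go to 9, an L position)
n=11: L (sole option 10(W) is W)
n=12: W (go to 4, an L position)
n=13: L (sole option 12(W) is W)
n=14: W (go to 7, an L position)
n=15: L (options 5(W), 10(W), 12(W), 14(W) are all W)
The losing starting values of n are exactly the entries labelled L in this table (8 of them).

0, 1, 4, 7, 9, 11, 13, 15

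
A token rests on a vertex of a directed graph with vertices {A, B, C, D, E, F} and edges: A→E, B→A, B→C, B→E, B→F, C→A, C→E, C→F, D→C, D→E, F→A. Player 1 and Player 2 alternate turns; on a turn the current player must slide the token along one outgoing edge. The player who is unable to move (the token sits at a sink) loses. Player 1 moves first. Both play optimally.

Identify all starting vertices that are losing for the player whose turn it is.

Build the W/L table. Terminal = L. A non-terminal position is W if it has a move to some L; otherwise it is L.
Every edge goes from a vertex to one that appears earlier in the order E, A, F, C, B, D, so processing vertices in that order labels each vertex after all of its successors.
E: no outgoing edge → L
A: reaches L-position E → W
F: only reaches A(W), which is W → L
C: reaches L-position F → W
B: reaches L-position F → W
D: reaches L-position E → W
The losing starting vertices are exactly the entries labelled L in this table (2 of them).

E, F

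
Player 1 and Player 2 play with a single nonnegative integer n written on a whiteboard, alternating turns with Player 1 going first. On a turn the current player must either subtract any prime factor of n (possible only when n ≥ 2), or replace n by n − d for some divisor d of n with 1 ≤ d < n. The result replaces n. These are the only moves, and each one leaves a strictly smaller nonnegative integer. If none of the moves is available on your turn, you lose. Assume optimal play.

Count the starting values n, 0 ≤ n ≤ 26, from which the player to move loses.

7

Build the W/L table. Terminal = L. A non-terminal position is W if it has a move to some L; otherwise it is L.
n=0: no move → L
n=1: no move → L
n=2: →0(L), so W
n=3: →0(L), so W
n=4: →2(W), 3(W) — all W, so L
n=5: →0(L), so W
n=6: →4(L), so W
n=7: →0(L), so W
n=8: →4(L), so W
n=9: →6(W), 8(W) — all W, so L
n=10: →9(L), so W
n=11: →0(L), so W
n=12: →9(L), so W
n=13: →0(L), so W
n=14: →7(W), 12(W), 13(W) — all W, so L
n=15: →14(L), so W
n=16: →14(L), so W
n=17: →0(L), so W
n=18: →9(L), so W
n=19: →0(L), so W
n=20: →10(W), 15(W), 16(W), 18(W), 19(W) — all W, so L
n=21: →14(L), so W
n=22: →20(L), so W
n=23: →0(L), so W
n=24: →20(L), so W
n=25: →20(L), so W
n=26: →13(W), 24(W), 25(W) — all W, so L
L entries with 0 ≤ n ≤ 26: n = 0, 1, 4, 9, 14, 20, 26; that makes 7.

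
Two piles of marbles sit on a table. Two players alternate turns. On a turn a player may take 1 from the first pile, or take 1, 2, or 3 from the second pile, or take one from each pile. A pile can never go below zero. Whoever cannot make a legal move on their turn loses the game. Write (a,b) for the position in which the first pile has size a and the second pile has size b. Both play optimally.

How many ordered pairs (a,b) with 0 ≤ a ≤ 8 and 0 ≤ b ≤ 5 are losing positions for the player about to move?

14

Build the W/L table. Terminal = L. A non-terminal position is W if it has a move to some L; otherwise it is L.
Every move lowers a or b (never raises either), so fill the grid row by row in increasing a, and left to right within a row: each cell's successors are then already labelled.
      b=0  b=1  b=2  b=3  b=4  b=5
a=0:    L    W    W    W    L    W
a=1:    W    W    L    W    W    W
a=2:    L    W    W    W    L    W
a=3:    W    W    L    W    W    W
a=4:    L    W    W    W    L    W
a=5:    W    W    L    W    W    W
a=6:    L    W    W    W    L    W
a=7:    W    W    L    W    W    W
a=8:    L    W    W    W    L    W
Cells with no legal move (terminal, hence L): (0,0).
The remaining L cells, each justified by listing all of its moves:
(0,4): only reaches (0,3)(W), (0,2)(W), (0,1)(W), all W → L
(1,2): only reaches (0,2)(W), (1,1)(W), (1,0)(W), (0,1)(W), all W → L
(2,0): only reaches (1,0)(W), which is W → L
(2,4): only reaches (1,4)(W), (2,3)(W), (2,2)(W), (2,1)(W), (1,3)(W), all W → L
(3,2): only reaches (2,2)(W), (3,1)(W), (3,0)(W), (2,1)(W), all W → L
(4,0): only reaches (3,0)(W), which is W → L
(4,4): only reaches (3,4)(W), (4,3)(W), (4,2)(W), (4,1)(W), (3,3)(W), all W → L
(5,2): only reaches (4,2)(W), (5,1)(W), (5,0)(W), (4,1)(W), all W → L
(6,0): only reaches (5,0)(W), which is W → L
(6,4): only reaches (5,4)(W), (6,3)(W), (6,2)(W), (6,1)(W), (5,3)(W), all W → L
(7,2): only reaches (6,2)(W), (7,1)(W), (7,0)(W), (6,1)(W), all W → L
(8,0): only reaches (7,0)(W), which is W → L
(8,4): only reaches (7,4)(W), (8,3)(W), (8,2)(W), (8,1)(W), (7,3)(W), all W → L
Every other cell has at least one move into one of the L cells above, so it is W.
L cells per row: a=0: 2, a=1: 1, a=2: 2, a=3: 1, a=4: 2, a=5: 1, a=6: 2, a=7: 1, a=8: 2; total 14.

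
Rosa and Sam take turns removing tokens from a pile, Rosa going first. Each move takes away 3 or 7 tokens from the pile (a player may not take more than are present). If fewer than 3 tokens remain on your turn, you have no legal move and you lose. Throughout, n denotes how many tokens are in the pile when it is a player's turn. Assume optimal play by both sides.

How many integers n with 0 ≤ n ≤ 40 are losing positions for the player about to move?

Classify positions by backward induction: terminal positions (no move available) are L. From any other position, the mover wins iff some move reaches an L.
n=0: no move → L
n=1: no move → L
n=2: no move → L
n=3: reaches L-position 0 → W
n=4: reaches L-position 1 → W
n=5: reaches L-position 2 → W
n=6: only reaches 3(W), which is W → L
n=7: reaches L-position 0 → W
n=8: reaches L-position 1 → W
n=9: reaches L-position 6 → W
n=10: only reaches 7(W), 3(W), all W → L
n=11: only reaches 8(W), 4(W), all W → L
n=12: only reaches 9(W), 5(W), all W → L
n=13: reaches L-position 10 → W
n=14: reaches L-position 11 → W
n=15: reaches L-position 12 → W
n=16: only reaches 13(W), 9(W), all W → L
n=17: reaches L-position 10 → W
n=18: reaches L-position 11 → W
n=19: reaches L-position 16 → W
n=20: only reaches 17(W), 13(W), all W → L
n=21: only reaches 18(W), 14(W), all W → L
n=22: only reaches 19(W), 15(W), all W → L
n=23: reaches L-position 20 → W
n=24: reaches L-position 21 → W
n=25: reaches L-position 22 → W
n=26: only reaches 23(W), 19(W), all W → L
n=27: reaches L-position 20 → W
n=28: reaches L-position 21 → W
n=29: reaches L-position 26 → W
n=30: only reaches 27(W), 23(W), all W → L
n=31: only reaches 28(W), 24(W), all W → L
n=32: only reaches 29(W), 25(W), all W → L
n=33: reaches L-position 30 → W
n=34: reaches L-position 31 → W
n=35: reaches L-position 32 → W
n=36: only reaches 33(W), 29(W), all W → L
n=37: reaches L-position 30 → W
n=38: reaches L-position 31 → W
n=39: reaches L-position 36 → W
n=40: only reaches 37(W), 33(W), all W → L
L entries with 0 ≤ n ≤ 40: n = 0, 1, 2, 6, 10, 11, 12, 16, 20, 21, 22, 26, 30, 31, 32, 36, 40; that makes 17.

17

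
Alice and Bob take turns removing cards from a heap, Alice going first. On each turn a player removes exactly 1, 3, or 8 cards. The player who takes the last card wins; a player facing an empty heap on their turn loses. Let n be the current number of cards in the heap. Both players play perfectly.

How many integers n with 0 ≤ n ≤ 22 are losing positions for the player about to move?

9

Build the W/L table. Terminal = L. A non-terminal position is W if it has a move to some L; otherwise it is L.
n=0: no move → L
n=1: can move to 0, which is L ⇒ W
n=2: the only move is to 1(W), a W ⇒ L
n=3: can move to 2, which is L ⇒ W
n=4: moves to 3(W), 1(W); every one is W ⇒ L
n=5: can move to 4, which is L ⇒ W
n=6: moves to 5(W), 3(W); every one is W ⇒ L
n=7: can move to 6, which is L ⇒ W
n=8: can move to 0, which is L ⇒ W
n=9: can move to 6, which is L ⇒ W
n=10: can move to 2, which is L ⇒ W
n=11: moves to 10(W), 8(W), 3(W); every one is W ⇒ L
n=12: can move to 11, which is L ⇒ W
n=13: moves to 12(W), 10(W), 5(W); every one is W ⇒ L
n=14: can move to 13, which is L ⇒ W
n=15: moves to 14(W), 12(W), 7(W); every one is W ⇒ L
n=16: can move to 15, which is L ⇒ W
n=17: moves to 16(W), 14(W), 9(W); every one is W ⇒ L
n=18: can move to 17, which is L ⇒ W
n=19: can move to 11, which is L ⇒ W
n=20: can move to 17, which is L ⇒ W
n=21: can move to 13, which is L ⇒ W
n=22: moves to 21(W), 19(W), 14(W); every one is W ⇒ L
L entries with 0 ≤ n ≤ 22: n = 0, 2, 4, 6, 11, 13, 15, 17, 22; that makes 9.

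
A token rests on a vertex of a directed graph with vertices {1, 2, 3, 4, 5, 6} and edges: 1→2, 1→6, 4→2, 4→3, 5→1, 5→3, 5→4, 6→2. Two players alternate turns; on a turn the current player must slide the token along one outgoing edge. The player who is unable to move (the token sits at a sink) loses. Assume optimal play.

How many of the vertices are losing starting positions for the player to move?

2

Compute win/loss labels from the base case upward. A position with no move is L. Any other position is W if it can reach an L in one move, else L.
Every edge goes from a vertex to one that appears earlier in the order 2, 3, 6, 1, 4, 5, so processing vertices in that order labels each vertex after all of its successors.
2: no outgoing edge → L
3: no outgoing edge → L
6: reaches L-position 2 → W
1: reaches L-position 2 → W
4: reaches L-position 3 → W
5: reaches L-position 3 → W
The L vertices are 2, 3; that is 2 in all.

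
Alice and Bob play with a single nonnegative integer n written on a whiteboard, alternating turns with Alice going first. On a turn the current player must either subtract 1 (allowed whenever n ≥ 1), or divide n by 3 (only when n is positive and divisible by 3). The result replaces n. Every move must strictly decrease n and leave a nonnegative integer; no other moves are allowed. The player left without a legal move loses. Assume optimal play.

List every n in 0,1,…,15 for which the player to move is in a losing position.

0, 2, 4, 7, 9, 11, 13, 15

Label each position W (a win for the player to move) or L (a loss). A position with no legal move is L; any other position is W exactly when some move reaches an L, and L when every move reaches a W.
n=0: no move → L
n=1: →0(L), so W
n=2: →1(W) only, which is W, so L
n=3: →2(L), so W
n=4: →3(W) only, which is W, so L
n=5: →4(L), so W
n=6: →2(L), so W
n=7: →6(W) only, which is W, so L
n=8: →7(L), so W
n=9: →3(W), 8(W) — all W, so L
n=10: →9(L), so W
n=11: →10(W) only, which is W, so L
n=12: →4(L), so W
n=13: →12(W) only, which is W, so L
n=14: →13(L), so W
n=15: →5(W), 14(W) — all W, so L
The losing starting values of n are exactly the entries labelled L in this table (8 of them).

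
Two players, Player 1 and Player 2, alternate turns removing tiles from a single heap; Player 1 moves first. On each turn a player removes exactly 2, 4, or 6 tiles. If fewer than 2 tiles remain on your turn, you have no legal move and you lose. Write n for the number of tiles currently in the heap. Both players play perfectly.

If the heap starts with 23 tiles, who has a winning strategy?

Compute win/loss labels from the base case upward. A position with no move is L. Any other position is W if it can reach an L in one move, else L.
n=0: no move → L
n=1: no move → L
n=2: W (go to 0, an L position)
n=3: W (go to 1, an L position)
n=4: W (go to 0, an L position)
n=5: W (go to 1, an L position)
n=6: W (go to 0, an L position)
n=7: W (go to 1, an L position)
n=8: L (options 6(W), 4(W), 2(W) are all W)
n=9: L (options 7(W), 5(W), 3(W) are all W)
n=10: W (go to 8, an L position)
n=11: W (go to 9, an L position)
n=12: W (go to 8, an L position)
n=13: W (go to 9, an L position)
n=14: W (go to 8, an L position)
n=15: W (go to 9, an L position)
n=16: L (options 14(W), 12(W), 10(W) are all W)
n=17: L (options 15(W), 13(W), 11(W) are all W)
n=18: W (go to 16, an L position)
n=19: W (go to 17, an L position)
n=20: W (go to 16, an L position)
n=21: W (go to 17, an L position)
n=22: W (go to 16, an L position)
n=23: W (go to 17, an L position)
From 23 Player 1 can remove 6, leaving 17, reaching an L position.

Player 1 wins.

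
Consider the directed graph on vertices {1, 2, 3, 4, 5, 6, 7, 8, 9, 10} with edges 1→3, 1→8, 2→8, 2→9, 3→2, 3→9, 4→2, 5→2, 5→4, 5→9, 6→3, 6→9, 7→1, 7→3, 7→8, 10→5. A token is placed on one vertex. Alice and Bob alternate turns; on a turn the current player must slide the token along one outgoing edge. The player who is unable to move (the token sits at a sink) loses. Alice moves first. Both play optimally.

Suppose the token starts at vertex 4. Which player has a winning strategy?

Bob wins.

Build the W/L table. Terminal = L. A non-terminal position is W if it has a move to some L; otherwise it is L.
Every edge goes from a vertex to one that appears earlier in the order 8, 9, 2, 3, 4, 5, 6, 1, 7, 10, so processing vertices in that order labels each vertex after all of its successors.
8: no outgoing edge → L
9: no outgoing edge → L
2: W (go to 9, an L position)
3: W (go to 9, an L position)
4: L (sole option 2(W) is W)
5: W (go to 4, an L position)
6: W (go to 9, an L position)
1: W (go to 8, an L position)
7: W (go to 8, an L position)
10: L (sole option 5(W) is W)
The starting position 4 is L: whatever Alice does, the opponent receives a W position.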